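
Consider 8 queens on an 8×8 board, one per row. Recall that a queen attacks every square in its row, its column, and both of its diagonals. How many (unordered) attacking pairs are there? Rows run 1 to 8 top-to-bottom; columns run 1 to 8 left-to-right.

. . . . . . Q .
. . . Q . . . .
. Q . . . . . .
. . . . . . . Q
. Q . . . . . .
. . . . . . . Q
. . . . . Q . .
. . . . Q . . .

6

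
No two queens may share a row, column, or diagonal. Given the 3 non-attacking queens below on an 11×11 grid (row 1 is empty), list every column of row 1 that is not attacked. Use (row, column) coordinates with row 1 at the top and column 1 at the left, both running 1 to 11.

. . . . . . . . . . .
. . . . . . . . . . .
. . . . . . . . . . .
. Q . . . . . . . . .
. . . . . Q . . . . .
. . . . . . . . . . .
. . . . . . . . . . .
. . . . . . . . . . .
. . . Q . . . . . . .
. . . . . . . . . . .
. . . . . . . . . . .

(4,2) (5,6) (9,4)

(4,2) attacks row 1 at column 2 and diagonals 5.
(5,6) attacks row 1 at column 6 and diagonals 2, 10.
(9,4) attacks row 1 at column 4.
Attacked columns: {2, 4, 5, 6, 10}. Safe: {1, 3, 7, 8, 9, 11}.

columns 1, 3, 7, 8, 9, 11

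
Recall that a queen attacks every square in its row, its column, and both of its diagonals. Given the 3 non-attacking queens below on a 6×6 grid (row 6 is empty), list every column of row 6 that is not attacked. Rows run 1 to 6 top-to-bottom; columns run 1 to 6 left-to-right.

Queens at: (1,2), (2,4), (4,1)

(1,2) attacks row 6 at column 2.
(2,4) attacks row 6 at column 4.
(4,1) attacks row 6 at column 1 and diagonals 3.
Attacked columns: {1, 2, 3, 4}. Safe: {5, 6}.

columns 5, 6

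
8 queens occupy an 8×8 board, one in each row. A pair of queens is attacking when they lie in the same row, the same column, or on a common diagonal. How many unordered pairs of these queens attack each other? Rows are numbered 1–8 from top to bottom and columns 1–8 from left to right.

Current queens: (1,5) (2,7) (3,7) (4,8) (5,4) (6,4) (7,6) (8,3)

8

Same column: (2,7)–(3,7) (column 7); (5,4)–(6,4) (column 4).
Same diagonal: (1,5)–(3,7) (|1−3| = |5−7| = 2); (1,5)–(4,8) (|1−4| = |5−8| = 3); (2,7)–(5,4) (|2−5| = |7−4| = 3); (3,7)–(4,8) (|3−4| = |7−8| = 1); (3,7)–(6,4) (|3−6| = |7−4| = 3); (5,4)–(7,6) (|5−7| = |4−6| = 2).
Total attacking pairs: 8.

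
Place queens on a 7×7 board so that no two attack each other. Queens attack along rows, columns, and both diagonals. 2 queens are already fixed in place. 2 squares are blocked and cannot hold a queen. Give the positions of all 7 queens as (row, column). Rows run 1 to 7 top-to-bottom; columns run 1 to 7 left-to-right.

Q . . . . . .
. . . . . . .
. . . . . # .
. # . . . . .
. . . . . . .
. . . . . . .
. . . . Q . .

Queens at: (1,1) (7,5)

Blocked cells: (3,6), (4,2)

(1,1) (2,4) (3,7) (4,3) (5,6) (6,2) (7,5)

Row 2: attacked by (1,1)→{1,2}; (7,5)→{5}. Safe: 3, 4, 6, 7. Place at column 4.
Row 3: attacked by (1,1)→{1,3}; (2,4)→{3,4,5}; (7,5)→{1,5}. Blocked: 6. Safe: 2, 7. Place at column 7.
Row 4: attacked by (1,1)→{1,4}; (2,4)→{2,4,6}; (3,7)→{6,7}; (7,5)→{2,5}. Blocked: 2. Safe: 3. Place at column 3.
Row 5: attacked by (1,1)→{1,5}; (2,4)→{1,4,7}; (3,7)→{5,7}; (4,3)→{2,3,4}; (7,5)→{3,5,7}. Safe: 6. Place at column 6.
Row 6: attacked by (1,1)→{1,6}; (2,4)→{4}; (3,7)→{4,7}; (4,3)→{1,3,5}; (5,6)→{5,6,7}; (7,5)→{4,5,6}. Safe: 2. Place at column 2.
Columns [1, 4, 7, 3, 6, 2, 5], r−c [0, -2, -4, 1, -1, 4, 2], r+c [2, 6, 10, 7, 11, 8, 12] are all distinct, so no two queens attack.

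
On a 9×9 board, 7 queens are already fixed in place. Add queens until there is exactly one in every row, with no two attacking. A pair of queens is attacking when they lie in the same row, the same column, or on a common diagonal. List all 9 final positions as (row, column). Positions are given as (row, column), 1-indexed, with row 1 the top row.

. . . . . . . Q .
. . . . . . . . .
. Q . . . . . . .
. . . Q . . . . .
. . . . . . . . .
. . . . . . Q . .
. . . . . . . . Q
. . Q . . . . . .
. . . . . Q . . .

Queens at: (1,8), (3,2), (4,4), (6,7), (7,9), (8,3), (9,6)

Row 2: attacked by (1,8)→{7,8,9}; (3,2)→{1,2,3}; (4,4)→{2,4,6}; (6,7)→{3,7}; (7,9)→{4,9}; (8,3)→{3,9}; (9,6)→{6}. Safe: 5. Place at column 5.
Row 5: attacked by (1,8)→{4,8}; (2,5)→{2,5,8}; (3,2)→{2,4}; (4,4)→{3,4,5}; (6,7)→{6,7,8}; (7,9)→{7,9}; (8,3)→{3,6}; (9,6)→{2,6}. Safe: 1. Place at column 1.
Columns [8, 5, 2, 4, 1, 7, 9, 3, 6], r−c [-7, -3, 1, 0, 4, -1, -2, 5, 3], r+c [9, 7, 5, 8, 6, 13, 16, 11, 15] are all distinct, so no two queens attack.

(1,8) (2,5) (3,2) (4,4) (5,1) (6,7) (7,9) (8,3) (9,6)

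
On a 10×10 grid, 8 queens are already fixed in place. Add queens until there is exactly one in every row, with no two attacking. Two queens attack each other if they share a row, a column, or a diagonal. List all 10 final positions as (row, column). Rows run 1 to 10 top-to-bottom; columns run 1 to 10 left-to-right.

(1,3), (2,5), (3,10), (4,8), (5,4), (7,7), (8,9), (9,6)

(1,3) (2,5) (3,10) (4,8) (5,4) (6,2) (7,7) (8,9) (9,6) (10,1)

Row 6: attacked by (1,3)→{3,8}; (2,5)→{1,5,9}; (3,10)→{7,10}; (4,8)→{6,8,10}; (5,4)→{3,4,5}; (7,7)→{6,7,8}; (8,9)→{7,9}; (9,6)→{3,6,9}. Safe: 2. Place at column 2.
Row 10: attacked by (1,3)→{3}; (2,5)→{5}; (3,10)→{3,10}; (4,8)→{2,8}; (5,4)→{4,9}; (6,2)→{2,6}; (7,7)→{4,7,10}; (8,9)→{7,9}; (9,6)→{5,6,7}. Safe: 1. Place at column 1.
Columns [3, 5, 10, 8, 4, 2, 7, 9, 6, 1], r−c [-2, -3, -7, -4, 1, 4, 0, -1, 3, 9], r+c [4, 7, 13, 12, 9, 8, 14, 17, 15, 11] are all distinct, so no two queens attack.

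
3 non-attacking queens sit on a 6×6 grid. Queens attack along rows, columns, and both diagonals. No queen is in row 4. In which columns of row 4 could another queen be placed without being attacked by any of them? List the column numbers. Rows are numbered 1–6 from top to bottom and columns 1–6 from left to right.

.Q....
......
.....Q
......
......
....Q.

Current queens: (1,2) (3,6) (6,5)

columns 1, 4

(1,2) attacks row 4 at column 2 and diagonals 5.
(3,6) attacks row 4 at column 6 and diagonals 5.
(6,5) attacks row 4 at column 5 and diagonals 3.
Attacked columns: {2, 3, 5, 6}. Safe: {1, 4}.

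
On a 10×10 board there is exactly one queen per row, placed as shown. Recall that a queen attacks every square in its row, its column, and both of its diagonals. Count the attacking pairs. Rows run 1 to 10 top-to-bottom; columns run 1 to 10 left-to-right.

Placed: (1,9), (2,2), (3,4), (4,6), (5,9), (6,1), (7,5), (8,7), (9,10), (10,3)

Same column: (1,9)–(5,9) (column 9).
Same diagonal: (1,9)–(4,6) (|1−4| = |9−6| = 3); (3,4)–(6,1) (|3−6| = |4−1| = 3); (3,4)–(9,10) (|3−9| = |4−10| = 6).
Total attacking pairs: 4.

4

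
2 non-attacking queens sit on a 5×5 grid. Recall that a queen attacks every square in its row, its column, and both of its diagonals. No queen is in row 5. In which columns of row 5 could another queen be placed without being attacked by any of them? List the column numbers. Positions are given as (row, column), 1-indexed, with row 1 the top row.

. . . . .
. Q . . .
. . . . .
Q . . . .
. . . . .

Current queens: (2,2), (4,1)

(2,2) attacks row 5 at column 2 and diagonals 5.
(4,1) attacks row 5 at column 1 and diagonals 2.
Attacked columns: {1, 2, 5}. Safe: {3, 4}.

columns 3, 4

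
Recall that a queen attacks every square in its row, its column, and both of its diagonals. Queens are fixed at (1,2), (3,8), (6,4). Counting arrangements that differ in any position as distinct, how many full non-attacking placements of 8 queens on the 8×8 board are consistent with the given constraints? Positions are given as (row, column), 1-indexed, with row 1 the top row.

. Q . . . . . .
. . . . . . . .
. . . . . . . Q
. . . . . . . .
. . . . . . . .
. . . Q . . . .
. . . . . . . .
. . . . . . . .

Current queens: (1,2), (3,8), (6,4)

Branch on row 2: col 5 → 0; col 6 → 1.
Sum: 0 + 1 = 1.

1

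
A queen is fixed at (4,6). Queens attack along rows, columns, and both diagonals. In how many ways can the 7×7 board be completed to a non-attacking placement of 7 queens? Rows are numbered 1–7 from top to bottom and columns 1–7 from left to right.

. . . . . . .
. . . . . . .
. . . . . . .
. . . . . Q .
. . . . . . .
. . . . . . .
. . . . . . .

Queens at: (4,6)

6

Branch on row 1: col 1 → 1; col 2 → 0; col 4 → 2; col 5 → 2; col 7 → 1.
Sum: 1 + 0 + 2 + 2 + 1 = 6.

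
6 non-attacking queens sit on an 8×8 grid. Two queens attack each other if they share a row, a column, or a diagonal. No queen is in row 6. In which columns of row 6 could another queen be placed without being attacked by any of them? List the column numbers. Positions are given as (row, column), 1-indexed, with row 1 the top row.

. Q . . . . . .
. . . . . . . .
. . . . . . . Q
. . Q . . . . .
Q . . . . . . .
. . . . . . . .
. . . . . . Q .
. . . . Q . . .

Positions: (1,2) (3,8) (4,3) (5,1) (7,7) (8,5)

(1,2) attacks row 6 at column 2 and diagonals 7.
(3,8) attacks row 6 at column 8 and diagonals 5.
(4,3) attacks row 6 at column 3 and diagonals 1, 5.
(5,1) attacks row 6 at column 1 and diagonals 2.
(7,7) attacks row 6 at column 7 and diagonals 6, 8.
(8,5) attacks row 6 at column 5 and diagonals 3, 7.
Attacked columns: {1, 2, 3, 5, 6, 7, 8}. Safe: {4}.

columns 4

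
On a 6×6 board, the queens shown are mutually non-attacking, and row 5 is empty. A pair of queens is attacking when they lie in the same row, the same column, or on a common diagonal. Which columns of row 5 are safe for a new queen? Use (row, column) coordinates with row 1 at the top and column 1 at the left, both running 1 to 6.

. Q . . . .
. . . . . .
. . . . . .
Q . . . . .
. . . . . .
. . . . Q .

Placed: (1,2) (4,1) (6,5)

columns 3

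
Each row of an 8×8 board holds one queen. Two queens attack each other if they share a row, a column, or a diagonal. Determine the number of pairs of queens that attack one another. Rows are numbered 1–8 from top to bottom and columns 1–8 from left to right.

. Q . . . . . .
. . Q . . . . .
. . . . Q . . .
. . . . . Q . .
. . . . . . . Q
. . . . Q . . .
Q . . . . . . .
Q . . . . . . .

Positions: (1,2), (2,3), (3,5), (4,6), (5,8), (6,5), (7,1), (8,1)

Same column: (3,5)–(6,5) (column 5); (7,1)–(8,1) (column 1).
Same diagonal: (1,2)–(2,3) (|1−2| = |2−3| = 1); (3,5)–(4,6) (|3−4| = |5−6| = 1); (3,5)–(7,1) (|3−7| = |5−1| = 4).
Total attacking pairs: 5.

5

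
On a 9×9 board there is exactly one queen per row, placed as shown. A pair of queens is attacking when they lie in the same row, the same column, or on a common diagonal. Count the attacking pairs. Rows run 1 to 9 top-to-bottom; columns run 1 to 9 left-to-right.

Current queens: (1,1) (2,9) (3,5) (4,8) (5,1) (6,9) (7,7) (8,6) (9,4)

4

Same column: (1,1)–(5,1) (column 1); (2,9)–(6,9) (column 9).
Same diagonal: (1,1)–(7,7) (|1−7| = |1−7| = 6); (7,7)–(8,6) (|7−8| = |7−6| = 1).
Total attacking pairs: 4.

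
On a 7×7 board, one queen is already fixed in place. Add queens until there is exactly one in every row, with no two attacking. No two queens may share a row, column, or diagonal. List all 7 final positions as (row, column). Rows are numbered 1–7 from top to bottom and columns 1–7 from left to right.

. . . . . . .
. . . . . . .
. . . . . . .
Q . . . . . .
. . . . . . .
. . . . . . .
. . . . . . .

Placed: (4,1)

Row 1: attacked by (4,1)→{1,4}. Safe: 2, 3, 5, 6, 7. Place at column 7.
Row 2: attacked by (1,7)→{6,7}; (4,1)→{1,3}. Safe: 2, 4, 5. Place at column 5.
Row 3: attacked by (1,7)→{5,7}; (2,5)→{4,5,6}; (4,1)→{1,2}. Safe: 3. Place at column 3.
Row 5: attacked by (1,7)→{3,7}; (2,5)→{2,5}; (3,3)→{1,3,5}; (4,1)→{1,2}. Safe: 4, 6. Place at column 6.
Row 6: attacked by (1,7)→{2,7}; (2,5)→{1,5}; (3,3)→{3,6}; (4,1)→{1,3}; (5,6)→{5,6,7}. Safe: 4. Place at column 4.
Row 7: attacked by (1,7)→{1,7}; (2,5)→{5}; (3,3)→{3,7}; (4,1)→{1,4}; (5,6)→{4,6}; (6,4)→{3,4,5}. Safe: 2. Place at column 2.
Columns [7, 5, 3, 1, 6, 4, 2], r−c [-6, -3, 0, 3, -1, 2, 5], r+c [8, 7, 6, 5, 11, 10, 9] are all distinct, so no two queens attack.

(1,7) (2,5) (3,3) (4,1) (5,6) (6,4) (7,2)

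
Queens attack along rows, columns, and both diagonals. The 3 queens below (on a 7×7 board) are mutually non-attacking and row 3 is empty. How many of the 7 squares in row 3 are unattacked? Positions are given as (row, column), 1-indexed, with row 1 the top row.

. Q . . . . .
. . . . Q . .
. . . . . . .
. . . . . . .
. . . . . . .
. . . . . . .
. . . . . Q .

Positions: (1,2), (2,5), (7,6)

(1,2) attacks row 3 at column 2 and diagonals 4.
(2,5) attacks row 3 at column 5 and diagonals 4, 6.
(7,6) attacks row 3 at column 6 and diagonals 2.
Attacked columns: {2, 4, 5, 6}. Safe: {1, 3, 7}.

3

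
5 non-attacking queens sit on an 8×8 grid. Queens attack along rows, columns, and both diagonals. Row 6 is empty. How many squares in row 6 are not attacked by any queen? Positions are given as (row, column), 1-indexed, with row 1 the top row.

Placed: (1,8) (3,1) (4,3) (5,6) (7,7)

(1,8) attacks row 6 at column 8 and diagonals 3.
(3,1) attacks row 6 at column 1 and diagonals 4.
(4,3) attacks row 6 at column 3 and diagonals 1, 5.
(5,6) attacks row 6 at column 6 and diagonals 5, 7.
(7,7) attacks row 6 at column 7 and diagonals 6, 8.
Attacked columns: {1, 3, 4, 5, 6, 7, 8}. Safe: {2}.

1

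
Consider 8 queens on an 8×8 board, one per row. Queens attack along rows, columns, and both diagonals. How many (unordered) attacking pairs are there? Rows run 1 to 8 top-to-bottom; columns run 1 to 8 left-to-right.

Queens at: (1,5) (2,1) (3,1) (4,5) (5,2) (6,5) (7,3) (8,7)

Same column: (1,5)–(4,5) (column 5); (1,5)–(6,5) (column 5); (2,1)–(3,1) (column 1); (4,5)–(6,5) (column 5).
Same diagonal: (2,1)–(6,5) (|2−6| = |1−5| = 4); (2,1)–(8,7) (|2−8| = |1−7| = 6); (6,5)–(8,7) (|6−8| = |5−7| = 2).
Total attacking pairs: 7.

7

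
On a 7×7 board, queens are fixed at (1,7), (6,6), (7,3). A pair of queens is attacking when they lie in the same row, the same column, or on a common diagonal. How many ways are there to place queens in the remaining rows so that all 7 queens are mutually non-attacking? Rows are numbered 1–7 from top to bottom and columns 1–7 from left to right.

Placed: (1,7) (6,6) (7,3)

1

Branch on row 2: col 1 → 0; col 4 → 1; col 5 → 0.
Sum: 0 + 1 + 0 = 1.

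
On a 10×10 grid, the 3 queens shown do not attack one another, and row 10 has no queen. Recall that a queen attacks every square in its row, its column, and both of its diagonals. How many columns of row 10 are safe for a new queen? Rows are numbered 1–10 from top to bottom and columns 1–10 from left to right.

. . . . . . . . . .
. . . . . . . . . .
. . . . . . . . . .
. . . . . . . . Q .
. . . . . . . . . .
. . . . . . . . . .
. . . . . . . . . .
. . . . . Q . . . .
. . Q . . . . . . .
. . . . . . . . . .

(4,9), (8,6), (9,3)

(4,9) attacks row 10 at column 9 and diagonals 3.
(8,6) attacks row 10 at column 6 and diagonals 4, 8.
(9,3) attacks row 10 at column 3 and diagonals 2, 4.
Attacked columns: {2, 3, 4, 6, 8, 9}. Safe: {1, 5, 7, 10}.

4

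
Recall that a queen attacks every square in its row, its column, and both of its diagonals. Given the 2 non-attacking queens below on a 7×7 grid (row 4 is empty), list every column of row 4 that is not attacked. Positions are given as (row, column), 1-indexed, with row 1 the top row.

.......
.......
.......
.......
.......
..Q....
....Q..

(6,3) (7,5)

(6,3) attacks row 4 at column 3 and diagonals 1, 5.
(7,5) attacks row 4 at column 5 and diagonals 2.
Attacked columns: {1, 2, 3, 5}. Safe: {4, 6, 7}.

columns 4, 6, 7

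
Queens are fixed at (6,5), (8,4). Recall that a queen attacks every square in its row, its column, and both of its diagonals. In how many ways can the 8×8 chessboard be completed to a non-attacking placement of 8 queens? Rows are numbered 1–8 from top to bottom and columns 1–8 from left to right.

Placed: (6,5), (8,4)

6

Branch on row 1: col 1 → 0; col 2 → 2; col 3 → 0; col 6 → 2; col 7 → 1; col 8 → 1.
Sum: 0 + 2 + 0 + 2 + 1 + 1 = 6.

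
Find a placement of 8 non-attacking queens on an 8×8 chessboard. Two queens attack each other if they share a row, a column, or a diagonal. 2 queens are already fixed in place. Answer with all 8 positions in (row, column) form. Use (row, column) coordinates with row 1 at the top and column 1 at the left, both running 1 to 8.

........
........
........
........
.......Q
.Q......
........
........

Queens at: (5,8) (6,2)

Row 1: attacked by (5,8)→{4,8}; (6,2)→{2,7}. Safe: 1, 3, 5, 6. Place at column 1.
Row 2: attacked by (1,1)→{1,2}; (5,8)→{5,8}; (6,2)→{2,6}. Safe: 3, 4, 7. Place at column 7.
Row 3: attacked by (1,1)→{1,3}; (2,7)→{6,7,8}; (5,8)→{6,8}; (6,2)→{2,5}. Safe: 4. Place at column 4.
Row 4: attacked by (1,1)→{1,4}; (2,7)→{5,7}; (3,4)→{3,4,5}; (5,8)→{7,8}; (6,2)→{2,4}. Safe: 6. Place at column 6.
Row 7: attacked by (1,1)→{1,7}; (2,7)→{2,7}; (3,4)→{4,8}; (4,6)→{3,6}; (5,8)→{6,8}; (6,2)→{1,2,3}. Safe: 5. Place at column 5.
Row 8: attacked by (1,1)→{1,8}; (2,7)→{1,7}; (3,4)→{4}; (4,6)→{2,6}; (5,8)→{5,8}; (6,2)→{2,4}; (7,5)→{4,5,6}. Safe: 3. Place at column 3.
Columns [1, 7, 4, 6, 8, 2, 5, 3], r−c [0, -5, -1, -2, -3, 4, 2, 5], r+c [2, 9, 7, 10, 13, 8, 12, 11] are all distinct, so no two queens attack.

(1,1) (2,7) (3,4) (4,6) (5,8) (6,2) (7,5) (8,3)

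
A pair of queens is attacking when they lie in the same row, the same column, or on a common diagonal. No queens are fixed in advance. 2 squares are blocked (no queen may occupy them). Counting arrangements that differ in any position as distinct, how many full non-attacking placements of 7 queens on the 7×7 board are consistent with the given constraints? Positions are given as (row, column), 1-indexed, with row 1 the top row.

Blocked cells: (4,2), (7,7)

31

Branch on row 1: col 1 → 3; col 2 → 6; col 3 → 3; col 4 → 4; col 5 → 5; col 6 → 7; col 7 → 3.
Sum: 3 + 6 + 3 + 4 + 5 + 7 + 3 = 31.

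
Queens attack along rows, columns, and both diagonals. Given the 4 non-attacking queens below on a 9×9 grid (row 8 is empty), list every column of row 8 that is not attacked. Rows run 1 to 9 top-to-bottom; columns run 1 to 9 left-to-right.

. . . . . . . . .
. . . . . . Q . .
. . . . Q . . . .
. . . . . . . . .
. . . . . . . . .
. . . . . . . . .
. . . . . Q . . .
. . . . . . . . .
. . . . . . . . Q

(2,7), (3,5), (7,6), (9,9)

(2,7) attacks row 8 at column 7 and diagonals 1.
(3,5) attacks row 8 at column 5.
(7,6) attacks row 8 at column 6 and diagonals 5, 7.
(9,9) attacks row 8 at column 9 and diagonals 8.
Attacked columns: {1, 5, 6, 7, 8, 9}. Safe: {2, 3, 4}.

columns 2, 3, 4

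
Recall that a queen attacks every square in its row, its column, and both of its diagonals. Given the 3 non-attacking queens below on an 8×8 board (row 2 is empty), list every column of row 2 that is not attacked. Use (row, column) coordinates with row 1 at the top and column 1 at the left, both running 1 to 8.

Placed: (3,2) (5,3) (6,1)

(3,2) attacks row 2 at column 2 and diagonals 1, 3.
(5,3) attacks row 2 at column 3 and diagonals 6.
(6,1) attacks row 2 at column 1 and diagonals 5.
Attacked columns: {1, 2, 3, 5, 6}. Safe: {4, 7, 8}.

columns 4, 7, 8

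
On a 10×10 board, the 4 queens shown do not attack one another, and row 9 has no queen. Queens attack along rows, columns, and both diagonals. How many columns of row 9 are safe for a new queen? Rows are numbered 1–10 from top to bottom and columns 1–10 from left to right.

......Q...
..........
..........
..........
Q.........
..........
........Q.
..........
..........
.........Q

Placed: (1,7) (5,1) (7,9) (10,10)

5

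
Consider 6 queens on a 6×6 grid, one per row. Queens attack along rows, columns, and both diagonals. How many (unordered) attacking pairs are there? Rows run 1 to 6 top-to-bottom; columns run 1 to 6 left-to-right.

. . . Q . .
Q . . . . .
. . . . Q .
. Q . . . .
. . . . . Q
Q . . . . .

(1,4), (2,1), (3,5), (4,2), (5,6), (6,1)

Same column: (2,1)–(6,1) (column 1).
Total attacking pairs: 1.

1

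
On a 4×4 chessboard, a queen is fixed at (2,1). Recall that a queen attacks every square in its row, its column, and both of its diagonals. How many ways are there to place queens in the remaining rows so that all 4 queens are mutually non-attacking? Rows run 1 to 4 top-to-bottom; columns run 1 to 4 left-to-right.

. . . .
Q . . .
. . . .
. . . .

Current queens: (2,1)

1

Branch on row 1: col 3 → 1; col 4 → 0.
Sum: 1 + 0 = 1.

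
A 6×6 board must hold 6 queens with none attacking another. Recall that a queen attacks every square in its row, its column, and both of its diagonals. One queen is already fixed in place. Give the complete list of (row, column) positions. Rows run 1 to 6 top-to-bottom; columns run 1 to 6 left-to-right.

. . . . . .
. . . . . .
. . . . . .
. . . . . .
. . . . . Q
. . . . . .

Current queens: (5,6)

(1,4) (2,1) (3,5) (4,2) (5,6) (6,3)

Row 1: attacked by (5,6)→{2,6}. Safe: 1, 3, 4, 5. Place at column 4.
Row 2: attacked by (1,4)→{3,4,5}; (5,6)→{3,6}. Safe: 1, 2. Place at column 1.
Row 3: attacked by (1,4)→{2,4,6}; (2,1)→{1,2}; (5,6)→{4,6}. Safe: 3, 5. Place at column 5.
Row 4: attacked by (1,4)→{1,4}; (2,1)→{1,3}; (3,5)→{4,5,6}; (5,6)→{5,6}. Safe: 2. Place at column 2.
Row 6: attacked by (1,4)→{4}; (2,1)→{1,5}; (3,5)→{2,5}; (4,2)→{2,4}; (5,6)→{5,6}. Safe: 3. Place at column 3.
Columns [4, 1, 5, 2, 6, 3], r−c [-3, 1, -2, 2, -1, 3], r+c [5, 3, 8, 6, 11, 9] are all distinct, so no two queens attack.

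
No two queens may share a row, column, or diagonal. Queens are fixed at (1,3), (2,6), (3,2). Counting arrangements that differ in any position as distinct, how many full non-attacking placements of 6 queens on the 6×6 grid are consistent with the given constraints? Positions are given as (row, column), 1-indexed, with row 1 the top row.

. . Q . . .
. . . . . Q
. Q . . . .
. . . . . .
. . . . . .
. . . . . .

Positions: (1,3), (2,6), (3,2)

Branch on row 4: col 5 → 1.
Sum: 1 = 1.

1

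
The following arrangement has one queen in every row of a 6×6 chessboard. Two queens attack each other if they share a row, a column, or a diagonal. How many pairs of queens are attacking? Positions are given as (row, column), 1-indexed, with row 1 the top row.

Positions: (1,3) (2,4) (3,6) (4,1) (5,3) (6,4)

Same column: (1,3)–(5,3) (column 3); (2,4)–(6,4) (column 4).
Same diagonal: (1,3)–(2,4) (|1−2| = |3−4| = 1); (5,3)–(6,4) (|5−6| = |3−4| = 1).
Total attacking pairs: 4.

4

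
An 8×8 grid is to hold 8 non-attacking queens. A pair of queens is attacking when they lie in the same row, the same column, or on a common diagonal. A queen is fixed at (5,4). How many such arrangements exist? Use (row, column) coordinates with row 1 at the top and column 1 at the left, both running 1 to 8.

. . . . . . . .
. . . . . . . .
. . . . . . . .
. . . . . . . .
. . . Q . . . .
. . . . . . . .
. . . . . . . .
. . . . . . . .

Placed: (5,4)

Branch on row 1: col 1 → 0; col 2 → 1; col 3 → 3; col 5 → 1; col 6 → 3; col 7 → 0.
Sum: 0 + 1 + 3 + 1 + 3 + 0 = 8.

8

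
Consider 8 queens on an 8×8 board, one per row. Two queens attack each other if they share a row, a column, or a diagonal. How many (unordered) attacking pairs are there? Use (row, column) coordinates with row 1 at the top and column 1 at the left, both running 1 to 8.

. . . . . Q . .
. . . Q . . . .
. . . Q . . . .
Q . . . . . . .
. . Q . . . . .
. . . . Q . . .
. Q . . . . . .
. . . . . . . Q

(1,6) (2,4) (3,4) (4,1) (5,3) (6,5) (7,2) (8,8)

2

Same column: (2,4)–(3,4) (column 4).
Same diagonal: (1,6)–(3,4) (|1−3| = |6−4| = 2).
Total attacking pairs: 2.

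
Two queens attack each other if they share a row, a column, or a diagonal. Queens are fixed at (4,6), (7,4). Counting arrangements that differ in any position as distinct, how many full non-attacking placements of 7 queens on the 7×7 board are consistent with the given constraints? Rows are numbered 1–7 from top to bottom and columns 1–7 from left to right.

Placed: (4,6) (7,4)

2

Branch on row 1: col 1 → 1; col 2 → 0; col 5 → 1; col 7 → 0.
Sum: 1 + 0 + 1 + 0 = 2.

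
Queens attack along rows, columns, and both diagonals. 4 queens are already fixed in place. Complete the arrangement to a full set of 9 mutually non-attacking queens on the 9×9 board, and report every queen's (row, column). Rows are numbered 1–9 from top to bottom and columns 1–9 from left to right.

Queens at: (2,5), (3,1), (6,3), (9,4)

(1,7) (2,5) (3,1) (4,8) (5,6) (6,3) (7,9) (8,2) (9,4)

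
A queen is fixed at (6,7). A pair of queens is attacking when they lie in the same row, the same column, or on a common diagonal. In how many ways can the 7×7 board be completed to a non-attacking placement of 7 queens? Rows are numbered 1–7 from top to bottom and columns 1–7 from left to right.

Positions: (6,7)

7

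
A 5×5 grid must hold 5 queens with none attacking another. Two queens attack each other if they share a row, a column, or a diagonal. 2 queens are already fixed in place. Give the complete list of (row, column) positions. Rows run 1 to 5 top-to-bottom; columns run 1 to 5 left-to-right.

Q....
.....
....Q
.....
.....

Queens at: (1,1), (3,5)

(1,1) (2,3) (3,5) (4,2) (5,4)

Row 2: attacked by (1,1)→{1,2}; (3,5)→{4,5}. Safe: 3. Place at column 3.
Row 4: attacked by (1,1)→{1,4}; (2,3)→{1,3,5}; (3,5)→{4,5}. Safe: 2. Place at column 2.
Row 5: attacked by (1,1)→{1,5}; (2,3)→{3}; (3,5)→{3,5}; (4,2)→{1,2,3}. Safe: 4. Place at column 4.
Columns [1, 3, 5, 2, 4], r−c [0, -1, -2, 2, 1], r+c [2, 5, 8, 6, 9] are all distinct, so no two queens attack.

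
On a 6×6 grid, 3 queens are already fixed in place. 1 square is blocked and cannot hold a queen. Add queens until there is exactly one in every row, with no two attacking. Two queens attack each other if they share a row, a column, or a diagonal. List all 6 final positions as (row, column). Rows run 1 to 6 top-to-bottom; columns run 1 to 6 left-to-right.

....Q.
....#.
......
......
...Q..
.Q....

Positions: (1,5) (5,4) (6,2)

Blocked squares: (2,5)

Row 2: attacked by (1,5)→{4,5,6}; (5,4)→{1,4}; (6,2)→{2,6}. Blocked: 5. Safe: 3. Place at column 3.
Row 3: attacked by (1,5)→{3,5}; (2,3)→{2,3,4}; (5,4)→{2,4,6}; (6,2)→{2,5}. Safe: 1. Place at column 1.
Row 4: attacked by (1,5)→{2,5}; (2,3)→{1,3,5}; (3,1)→{1,2}; (5,4)→{3,4,5}; (6,2)→{2,4}. Safe: 6. Place at column 6.
Columns [5, 3, 1, 6, 4, 2], r−c [-4, -1, 2, -2, 1, 4], r+c [6, 5, 4, 10, 9, 8] are all distinct, so no two queens attack.

(1,5) (2,3) (3,1) (4,6) (5,4) (6,2)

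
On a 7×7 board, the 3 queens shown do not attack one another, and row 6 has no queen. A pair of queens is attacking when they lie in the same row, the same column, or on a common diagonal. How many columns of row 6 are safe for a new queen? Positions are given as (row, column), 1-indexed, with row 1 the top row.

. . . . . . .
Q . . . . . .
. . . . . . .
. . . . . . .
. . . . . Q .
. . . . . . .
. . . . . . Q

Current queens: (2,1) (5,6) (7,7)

3

(2,1) attacks row 6 at column 1 and diagonals 5.
(5,6) attacks row 6 at column 6 and diagonals 5, 7.
(7,7) attacks row 6 at column 7 and diagonals 6.
Attacked columns: {1, 5, 6, 7}. Safe: {2, 3, 4}.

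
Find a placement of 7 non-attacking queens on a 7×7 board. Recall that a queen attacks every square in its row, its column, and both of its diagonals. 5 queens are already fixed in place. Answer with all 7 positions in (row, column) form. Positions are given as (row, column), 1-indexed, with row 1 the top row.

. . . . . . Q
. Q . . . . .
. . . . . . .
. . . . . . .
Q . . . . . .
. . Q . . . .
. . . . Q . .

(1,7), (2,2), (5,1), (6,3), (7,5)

Row 3: attacked by (1,7)→{5,7}; (2,2)→{1,2,3}; (5,1)→{1,3}; (6,3)→{3,6}; (7,5)→{1,5}. Safe: 4. Place at column 4.
Row 4: attacked by (1,7)→{4,7}; (2,2)→{2,4}; (3,4)→{3,4,5}; (5,1)→{1,2}; (6,3)→{1,3,5}; (7,5)→{2,5}. Safe: 6. Place at column 6.
Columns [7, 2, 4, 6, 1, 3, 5], r−c [-6, 0, -1, -2, 4, 3, 2], r+c [8, 4, 7, 10, 6, 9, 12] are all distinct, so no two queens attack.

(1,7) (2,2) (3,4) (4,6) (5,1) (6,3) (7,5)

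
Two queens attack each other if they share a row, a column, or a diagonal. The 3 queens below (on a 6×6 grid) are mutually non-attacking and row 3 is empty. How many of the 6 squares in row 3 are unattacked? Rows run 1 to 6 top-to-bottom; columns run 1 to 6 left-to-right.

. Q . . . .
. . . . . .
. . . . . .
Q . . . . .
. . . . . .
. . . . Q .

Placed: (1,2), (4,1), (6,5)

(1,2) attacks row 3 at column 2 and diagonals 4.
(4,1) attacks row 3 at column 1 and diagonals 2.
(6,5) attacks row 3 at column 5 and diagonals 2.
Attacked columns: {1, 2, 4, 5}. Safe: {3, 6}.

2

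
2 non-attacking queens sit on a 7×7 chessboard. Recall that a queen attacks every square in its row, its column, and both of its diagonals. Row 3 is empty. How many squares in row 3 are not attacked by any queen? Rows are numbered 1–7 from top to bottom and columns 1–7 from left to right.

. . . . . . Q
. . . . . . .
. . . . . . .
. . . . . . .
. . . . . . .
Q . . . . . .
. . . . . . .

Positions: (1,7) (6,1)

(1,7) attacks row 3 at column 7 and diagonals 5.
(6,1) attacks row 3 at column 1 and diagonals 4.
Attacked columns: {1, 4, 5, 7}. Safe: {2, 3, 6}.

3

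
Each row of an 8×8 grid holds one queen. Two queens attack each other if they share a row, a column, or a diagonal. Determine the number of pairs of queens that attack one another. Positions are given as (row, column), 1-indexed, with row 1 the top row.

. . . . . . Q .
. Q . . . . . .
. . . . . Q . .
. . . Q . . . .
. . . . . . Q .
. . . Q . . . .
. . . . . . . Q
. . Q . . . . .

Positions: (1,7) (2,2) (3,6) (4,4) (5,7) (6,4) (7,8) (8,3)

4

Same column: (1,7)–(5,7) (column 7); (4,4)–(6,4) (column 4).
Same diagonal: (1,7)–(4,4) (|1−4| = |7−4| = 3); (2,2)–(4,4) (|2−4| = |2−4| = 2).
Total attacking pairs: 4.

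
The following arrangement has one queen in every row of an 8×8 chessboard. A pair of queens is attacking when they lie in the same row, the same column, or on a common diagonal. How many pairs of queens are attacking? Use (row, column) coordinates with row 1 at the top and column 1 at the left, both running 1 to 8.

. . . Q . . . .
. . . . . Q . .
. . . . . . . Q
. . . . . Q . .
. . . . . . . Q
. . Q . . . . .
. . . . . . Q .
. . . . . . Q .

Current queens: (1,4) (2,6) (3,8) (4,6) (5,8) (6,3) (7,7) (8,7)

4

Same column: (2,6)–(4,6) (column 6); (3,8)–(5,8) (column 8); (7,7)–(8,7) (column 7).
Same diagonal: (1,4)–(5,8) (|1−5| = |4−8| = 4).
Total attacking pairs: 4.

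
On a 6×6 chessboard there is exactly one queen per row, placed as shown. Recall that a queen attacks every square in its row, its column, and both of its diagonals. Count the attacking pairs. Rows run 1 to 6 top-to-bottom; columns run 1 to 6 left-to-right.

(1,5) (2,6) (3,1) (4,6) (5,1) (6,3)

Same column: (2,6)–(4,6) (column 6); (3,1)–(5,1) (column 1).
Same diagonal: (1,5)–(2,6) (|1−2| = |5−6| = 1); (1,5)–(5,1) (|1−5| = |5−1| = 4).
Total attacking pairs: 4.

4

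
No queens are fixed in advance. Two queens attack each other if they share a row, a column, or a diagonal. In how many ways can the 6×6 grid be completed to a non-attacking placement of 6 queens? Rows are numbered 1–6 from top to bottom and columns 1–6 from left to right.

4

Branch on row 1: col 1 → 0; col 2 → 1; col 3 → 1; col 4 → 1; col 5 → 1; col 6 → 0.
Sum: 0 + 1 + 1 + 1 + 1 + 0 = 4.
(This is the classic 6-queens count.)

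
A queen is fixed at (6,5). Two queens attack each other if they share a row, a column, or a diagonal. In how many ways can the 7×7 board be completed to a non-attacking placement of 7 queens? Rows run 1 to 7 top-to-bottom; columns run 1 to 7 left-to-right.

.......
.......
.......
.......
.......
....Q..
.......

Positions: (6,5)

6

Branch on row 1: col 1 → 1; col 2 → 1; col 3 → 0; col 4 → 1; col 6 → 3; col 7 → 0.
Sum: 1 + 1 + 0 + 1 + 3 + 0 = 6.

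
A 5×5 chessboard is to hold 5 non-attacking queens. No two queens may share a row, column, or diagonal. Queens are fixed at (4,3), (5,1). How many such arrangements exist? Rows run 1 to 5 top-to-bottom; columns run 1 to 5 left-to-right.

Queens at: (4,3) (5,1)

Branch on row 1: col 2 → 0; col 4 → 1.
Sum: 0 + 1 = 1.

1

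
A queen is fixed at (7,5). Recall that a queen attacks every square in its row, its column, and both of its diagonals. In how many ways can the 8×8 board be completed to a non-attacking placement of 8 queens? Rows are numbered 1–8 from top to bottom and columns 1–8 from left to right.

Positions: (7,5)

8

Branch on row 1: col 1 → 1; col 2 → 0; col 3 → 1; col 4 → 3; col 6 → 3; col 7 → 0; col 8 → 0.
Sum: 1 + 0 + 1 + 3 + 3 + 0 + 0 = 8.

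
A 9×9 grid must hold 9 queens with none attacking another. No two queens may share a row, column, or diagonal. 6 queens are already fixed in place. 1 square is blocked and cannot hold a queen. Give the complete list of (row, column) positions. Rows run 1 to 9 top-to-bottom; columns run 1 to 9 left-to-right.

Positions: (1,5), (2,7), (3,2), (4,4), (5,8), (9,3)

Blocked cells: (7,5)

(1,5) (2,7) (3,2) (4,4) (5,8) (6,1) (7,9) (8,6) (9,3)

Row 6: attacked by (1,5)→{5}; (2,7)→{3,7}; (3,2)→{2,5}; (4,4)→{2,4,6}; (5,8)→{7,8,9}; (9,3)→{3,6}. Safe: 1. Place at column 1.
Row 7: attacked by (1,5)→{5}; (2,7)→{2,7}; (3,2)→{2,6}; (4,4)→{1,4,7}; (5,8)→{6,8}; (6,1)→{1,2}; (9,3)→{1,3,5}. Blocked: 5. Safe: 9. Place at column 9.
Row 8: attacked by (1,5)→{5}; (2,7)→{1,7}; (3,2)→{2,7}; (4,4)→{4,8}; (5,8)→{5,8}; (6,1)→{1,3}; (7,9)→{8,9}; (9,3)→{2,3,4}. Safe: 6. Place at column 6.
Columns [5, 7, 2, 4, 8, 1, 9, 6, 3], r−c [-4, -5, 1, 0, -3, 5, -2, 2, 6], r+c [6, 9, 5, 8, 13, 7, 16, 14, 12] are all distinct, so no two queens attack.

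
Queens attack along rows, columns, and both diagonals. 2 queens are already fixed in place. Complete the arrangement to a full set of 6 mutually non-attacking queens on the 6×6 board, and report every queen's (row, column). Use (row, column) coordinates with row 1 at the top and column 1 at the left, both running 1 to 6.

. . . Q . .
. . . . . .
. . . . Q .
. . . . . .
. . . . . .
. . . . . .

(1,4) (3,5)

(1,4) (2,1) (3,5) (4,2) (5,6) (6,3)

Row 2: attacked by (1,4)→{3,4,5}; (3,5)→{4,5,6}. Safe: 1, 2. Place at column 1.
Row 4: attacked by (1,4)→{1,4}; (2,1)→{1,3}; (3,5)→{4,5,6}. Safe: 2. Place at column 2.
Row 5: attacked by (1,4)→{4}; (2,1)→{1,4}; (3,5)→{3,5}; (4,2)→{1,2,3}. Safe: 6. Place at column 6.
Row 6: attacked by (1,4)→{4}; (2,1)→{1,5}; (3,5)→{2,5}; (4,2)→{2,4}; (5,6)→{5,6}. Safe: 3. Place at column 3.
Columns [4, 1, 5, 2, 6, 3], r−c [-3, 1, -2, 2, -1, 3], r+c [5, 3, 8, 6, 11, 9] are all distinct, so no two queens attack.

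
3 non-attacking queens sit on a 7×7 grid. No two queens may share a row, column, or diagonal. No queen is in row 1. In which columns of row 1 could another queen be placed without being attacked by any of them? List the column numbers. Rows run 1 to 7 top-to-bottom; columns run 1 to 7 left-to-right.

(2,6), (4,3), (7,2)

columns 1, 4

(2,6) attacks row 1 at column 6 and diagonals 5, 7.
(4,3) attacks row 1 at column 3 and diagonals 6.
(7,2) attacks row 1 at column 2.
Attacked columns: {2, 3, 5, 6, 7}. Safe: {1, 4}.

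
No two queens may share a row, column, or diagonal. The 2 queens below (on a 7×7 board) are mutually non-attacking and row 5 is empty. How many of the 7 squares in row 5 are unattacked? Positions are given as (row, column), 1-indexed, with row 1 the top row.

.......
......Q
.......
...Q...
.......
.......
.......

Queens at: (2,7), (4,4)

(2,7) attacks row 5 at column 7 and diagonals 4.
(4,4) attacks row 5 at column 4 and diagonals 3, 5.
Attacked columns: {3, 4, 5, 7}. Safe: {1, 2, 6}.

3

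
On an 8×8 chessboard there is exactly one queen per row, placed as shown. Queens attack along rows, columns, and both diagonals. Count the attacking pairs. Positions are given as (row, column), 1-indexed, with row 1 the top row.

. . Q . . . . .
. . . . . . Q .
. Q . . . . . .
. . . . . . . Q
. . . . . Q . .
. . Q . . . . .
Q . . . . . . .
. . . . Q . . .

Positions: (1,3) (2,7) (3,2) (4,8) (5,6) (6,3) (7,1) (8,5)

3

Same column: (1,3)–(6,3) (column 3).
Same diagonal: (2,7)–(6,3) (|2−6| = |7−3| = 4); (6,3)–(8,5) (|6−8| = |3−5| = 2).
Total attacking pairs: 3.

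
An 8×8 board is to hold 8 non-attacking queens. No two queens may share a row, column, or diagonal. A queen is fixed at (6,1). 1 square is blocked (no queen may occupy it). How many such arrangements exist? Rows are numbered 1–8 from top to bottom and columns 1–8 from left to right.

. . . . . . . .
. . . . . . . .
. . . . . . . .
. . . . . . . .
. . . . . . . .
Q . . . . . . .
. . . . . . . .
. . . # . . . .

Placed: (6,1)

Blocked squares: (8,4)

Branch on row 1: col 2 → 1; col 3 → 2; col 4 → 4; col 5 → 3; col 7 → 2; col 8 → 0.
Sum: 1 + 2 + 4 + 3 + 2 + 0 = 12.

12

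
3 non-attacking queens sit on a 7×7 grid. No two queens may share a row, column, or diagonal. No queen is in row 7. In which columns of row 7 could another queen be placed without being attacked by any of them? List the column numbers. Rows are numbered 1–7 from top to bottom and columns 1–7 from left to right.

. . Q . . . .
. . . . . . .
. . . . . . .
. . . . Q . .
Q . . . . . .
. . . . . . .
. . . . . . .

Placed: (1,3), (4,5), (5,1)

(1,3) attacks row 7 at column 3.
(4,5) attacks row 7 at column 5 and diagonals 2.
(5,1) attacks row 7 at column 1 and diagonals 3.
Attacked columns: {1, 2, 3, 5}. Safe: {4, 6, 7}.

columns 4, 6, 7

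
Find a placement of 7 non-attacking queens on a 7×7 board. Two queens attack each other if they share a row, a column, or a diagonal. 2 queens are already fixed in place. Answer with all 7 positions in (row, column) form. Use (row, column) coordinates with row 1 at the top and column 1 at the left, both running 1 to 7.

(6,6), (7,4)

(1,2) (2,7) (3,5) (4,3) (5,1) (6,6) (7,4)

Row 1: attacked by (6,6)→{1,6}; (7,4)→{4}. Safe: 2, 3, 5, 7. Place at column 2.
Row 2: attacked by (1,2)→{1,2,3}; (6,6)→{2,6}; (7,4)→{4}. Safe: 5, 7. Place at column 7.
Row 3: attacked by (1,2)→{2,4}; (2,7)→{6,7}; (6,6)→{3,6}; (7,4)→{4}. Safe: 1, 5. Place at column 5.
Row 4: attacked by (1,2)→{2,5}; (2,7)→{5,7}; (3,5)→{4,5,6}; (6,6)→{4,6}; (7,4)→{1,4,7}. Safe: 3. Place at column 3.
Row 5: attacked by (1,2)→{2,6}; (2,7)→{4,7}; (3,5)→{3,5,7}; (4,3)→{2,3,4}; (6,6)→{5,6,7}; (7,4)→{2,4,6}. Safe: 1. Place at column 1.
Columns [2, 7, 5, 3, 1, 6, 4], r−c [-1, -5, -2, 1, 4, 0, 3], r+c [3, 9, 8, 7, 6, 12, 11] are all distinct, so no two queens attack.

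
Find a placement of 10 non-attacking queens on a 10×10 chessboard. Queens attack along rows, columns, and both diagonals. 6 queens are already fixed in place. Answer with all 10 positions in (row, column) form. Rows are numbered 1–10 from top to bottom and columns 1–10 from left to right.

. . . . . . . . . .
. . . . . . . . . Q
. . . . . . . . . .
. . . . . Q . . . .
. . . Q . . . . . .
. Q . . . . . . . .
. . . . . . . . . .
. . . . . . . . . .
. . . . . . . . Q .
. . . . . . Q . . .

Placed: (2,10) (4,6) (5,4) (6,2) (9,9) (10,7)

Row 1: attacked by (2,10)→{9,10}; (4,6)→{3,6,9}; (5,4)→{4,8}; (6,2)→{2,7}; (9,9)→{1,9}; (10,7)→{7}. Safe: 5. Place at column 5.
Row 3: attacked by (1,5)→{3,5,7}; (2,10)→{9,10}; (4,6)→{5,6,7}; (5,4)→{2,4,6}; (6,2)→{2,5}; (9,9)→{3,9}; (10,7)→{7}. Safe: 1, 8. Place at column 1.
Row 7: attacked by (1,5)→{5}; (2,10)→{5,10}; (3,1)→{1,5}; (4,6)→{3,6,9}; (5,4)→{2,4,6}; (6,2)→{1,2,3}; (9,9)→{7,9}; (10,7)→{4,7,10}. Safe: 8. Place at column 8.
Row 8: attacked by (1,5)→{5}; (2,10)→{4,10}; (3,1)→{1,6}; (4,6)→{2,6,10}; (5,4)→{1,4,7}; (6,2)→{2,4}; (7,8)→{7,8,9}; (9,9)→{8,9,10}; (10,7)→{5,7,9}. Safe: 3. Place at column 3.
Columns [5, 10, 1, 6, 4, 2, 8, 3, 9, 7], r−c [-4, -8, 2, -2, 1, 4, -1, 5, 0, 3], r+c [6, 12, 4, 10, 9, 8, 15, 11, 18, 17] are all distinct, so no two queens attack.

(1,5) (2,10) (3,1) (4,6) (5,4) (6,2) (7,8) (8,3) (9,9) (10,7)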